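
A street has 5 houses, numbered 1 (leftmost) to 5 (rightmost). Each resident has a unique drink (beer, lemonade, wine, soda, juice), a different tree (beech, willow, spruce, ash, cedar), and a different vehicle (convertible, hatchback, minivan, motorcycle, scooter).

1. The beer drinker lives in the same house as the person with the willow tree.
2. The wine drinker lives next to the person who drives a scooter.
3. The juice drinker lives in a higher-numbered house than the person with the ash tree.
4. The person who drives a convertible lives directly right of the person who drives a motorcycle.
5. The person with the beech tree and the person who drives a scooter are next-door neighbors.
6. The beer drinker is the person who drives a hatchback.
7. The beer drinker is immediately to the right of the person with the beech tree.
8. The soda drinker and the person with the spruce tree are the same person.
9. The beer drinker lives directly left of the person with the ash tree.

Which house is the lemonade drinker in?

4

The beer drinker is narrowed to house 2 or 3; consider each.
Placing it in house 2 leads to a contradiction, so it's in house 3.
The person with the willow tree is in house 3 (clue 1).
By clue 6, the person who drives a hatchback is in house 3.
Clue 7 places the person with the beech tree in house 2.
Clue 9: the person with the ash tree is in house 4.
Clue 3 places the juice drinker in house 5.
By clue 5, the person who drives a scooter is in house 1.
That leaves lemonade as the drink for house 4.
The wine drinker is in house 2 (clue 2).
By clue 4, the person who drives a convertible is in house 5.
Clue 8 places the person with the spruce tree in house 1.
House 1's drink must be soda (nothing else left).
So house 5 gets cedar for tree.
So house 2 gets minivan for vehicle.
The only vehicle still possible for house 4 is motorcycle.
So: house 1 = soda/spruce/scooter, house 2 = wine/beech/minivan, house 3 = beer/willow/hatchback, house 4 = lemonade/ash/motorcycle, house 5 = juice/cedar/convertible.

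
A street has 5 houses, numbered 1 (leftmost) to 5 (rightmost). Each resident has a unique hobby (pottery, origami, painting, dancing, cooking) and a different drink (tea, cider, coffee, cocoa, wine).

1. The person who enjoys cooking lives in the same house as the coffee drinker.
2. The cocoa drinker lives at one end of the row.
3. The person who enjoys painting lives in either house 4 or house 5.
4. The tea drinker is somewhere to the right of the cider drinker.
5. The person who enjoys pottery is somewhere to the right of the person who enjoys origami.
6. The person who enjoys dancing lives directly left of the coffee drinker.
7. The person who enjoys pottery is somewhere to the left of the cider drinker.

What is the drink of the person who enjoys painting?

The person who enjoys origami is narrowed to house 1 or 2; consider each.
Placing it in house 2 leads to a contradiction, so it's in house 1.
House 2 drink: only wine fits.
House 1's drink must be cocoa (nothing else left).
The person who enjoys painting is narrowed to house 4 or 5; consider each.
Placing it in house 4 leads to a contradiction, so it's in house 5.
House 4 hobby: only cooking fits.
That leaves tea as the drink for house 5.
Clue 1 places the coffee drinker in house 4.
Clue 6: the person who enjoys dancing is in house 3.
That leaves pottery as the hobby for house 2.
House 3's drink must be cider (nothing else left).
So: house 1 = origami/cocoa, house 2 = pottery/wine, house 3 = dancing/cider, house 4 = cooking/coffee, house 5 = painting/tea.

tea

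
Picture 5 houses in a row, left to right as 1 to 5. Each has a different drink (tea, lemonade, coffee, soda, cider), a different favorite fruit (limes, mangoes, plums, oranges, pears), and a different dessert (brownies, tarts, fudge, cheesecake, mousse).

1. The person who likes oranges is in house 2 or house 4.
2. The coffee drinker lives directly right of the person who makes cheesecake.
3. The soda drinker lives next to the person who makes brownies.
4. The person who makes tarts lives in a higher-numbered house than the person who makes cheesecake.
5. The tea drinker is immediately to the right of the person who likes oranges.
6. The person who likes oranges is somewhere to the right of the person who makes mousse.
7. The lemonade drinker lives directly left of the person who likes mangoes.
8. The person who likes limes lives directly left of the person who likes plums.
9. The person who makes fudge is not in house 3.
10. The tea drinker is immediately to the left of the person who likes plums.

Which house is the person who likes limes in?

3

By clue 10, the tea drinker is in house 3.
By clue 10, the person who likes plums is in house 4.
The only favorite fruit still possible for house 2 is oranges.
Clue 6: the person who makes mousse is in house 1.
From clue 8, the person who likes limes must be in house 3.
That leaves pears as the favorite fruit for house 1.
So house 5 gets mangoes for favorite fruit.
The lemonade drinker is in house 4 (clue 7).
So house 5 gets coffee for drink.
By clue 2, the person who makes cheesecake is in house 4.
By clue 4, the person who makes tarts is in house 5.
That leaves brownies as the dessert for house 3.
By clue 3, the soda drinker is in house 2.
So house 1 gets cider for drink.
That leaves fudge as the dessert for house 2.
So: house 1 = cider/pears/mousse, house 2 = soda/oranges/fudge, house 3 = tea/limes/brownies, house 4 = lemonade/plums/cheesecake, house 5 = coffee/mangoes/tarts.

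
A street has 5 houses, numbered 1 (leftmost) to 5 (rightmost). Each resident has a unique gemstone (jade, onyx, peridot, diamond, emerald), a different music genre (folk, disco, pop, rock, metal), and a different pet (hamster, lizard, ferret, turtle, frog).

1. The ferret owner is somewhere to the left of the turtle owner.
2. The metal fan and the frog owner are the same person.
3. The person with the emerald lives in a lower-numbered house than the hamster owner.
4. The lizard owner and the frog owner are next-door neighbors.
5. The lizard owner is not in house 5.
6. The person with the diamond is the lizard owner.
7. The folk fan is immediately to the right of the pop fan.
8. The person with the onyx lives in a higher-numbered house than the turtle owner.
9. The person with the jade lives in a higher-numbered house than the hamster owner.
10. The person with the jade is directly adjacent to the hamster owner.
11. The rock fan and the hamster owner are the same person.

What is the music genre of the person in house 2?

House 5's pet must be frog (nothing else left).
By clue 2, the metal fan is in house 5.
Clue 4: the lizard owner is in house 4.
The person with the diamond is in house 4 (clue 6).
The only pet still possible for house 1 is ferret.
From clue 10, the person with the jade must be in house 3.
The hamster owner is in house 2 (clue 10).
Clue 11 places the rock fan in house 2.
House 5 gemstone: only onyx fits.
House 3 pet: only turtle fits.
Clue 3: the person with the emerald is in house 1.
From clue 7, the folk fan must be in house 4.
Clue 7: the pop fan is in house 3.
House 2 gemstone: only peridot fits.
That leaves disco as the music genre for house 1.
So: house 1 = emerald/disco/ferret, house 2 = peridot/rock/hamster, house 3 = jade/pop/turtle, house 4 = diamond/folk/lizard, house 5 = onyx/metal/frog.

rock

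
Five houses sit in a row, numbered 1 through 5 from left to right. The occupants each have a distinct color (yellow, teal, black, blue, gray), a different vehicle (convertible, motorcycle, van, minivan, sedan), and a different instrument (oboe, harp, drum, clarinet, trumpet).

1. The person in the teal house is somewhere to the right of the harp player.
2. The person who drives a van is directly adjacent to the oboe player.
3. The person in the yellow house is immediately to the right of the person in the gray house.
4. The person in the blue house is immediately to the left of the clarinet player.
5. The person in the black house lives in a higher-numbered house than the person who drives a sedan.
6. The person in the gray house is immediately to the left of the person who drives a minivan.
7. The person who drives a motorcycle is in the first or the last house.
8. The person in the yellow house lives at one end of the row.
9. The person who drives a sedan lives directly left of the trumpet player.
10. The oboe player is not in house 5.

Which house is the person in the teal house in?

By clue 8, the person in the yellow house is in house 5.
From clue 3, the person in the gray house must be in house 4.
Clue 6: the person who drives a minivan is in house 5.
So house 1 gets blue for color.
The clarinet player is in house 2 (clue 4).
The only vehicle still possible for house 1 is motorcycle.
House 2's vehicle must be sedan (nothing else left).
That leaves trumpet as the instrument for house 3.
The only instrument still possible for house 5 is drum.
From clue 2, the person who drives a van must be in house 3.
Clue 2 places the oboe player in house 4.
The person in the black house is in house 3 (clue 5).
So house 2 gets teal for color.
That leaves convertible as the vehicle for house 4.
House 1 instrument: only harp fits.
So: house 1 = blue/motorcycle/harp, house 2 = teal/sedan/clarinet, house 3 = black/van/trumpet, house 4 = gray/convertible/oboe, house 5 = yellow/minivan/drum.

2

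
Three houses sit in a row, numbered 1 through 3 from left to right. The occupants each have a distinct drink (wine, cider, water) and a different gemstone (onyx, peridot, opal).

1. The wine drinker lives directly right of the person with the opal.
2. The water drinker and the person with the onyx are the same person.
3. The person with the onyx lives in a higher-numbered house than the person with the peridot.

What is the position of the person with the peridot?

So house 3 gets onyx for gemstone.
By clue 2, the water drinker is in house 3.
House 1 drink: only cider fits.
So house 2 gets wine for drink.
Clue 1: the person with the opal is in house 1.
House 2 gemstone: only peridot fits.
So: house 1 = cider/opal, house 2 = wine/peridot, house 3 = water/onyx.

2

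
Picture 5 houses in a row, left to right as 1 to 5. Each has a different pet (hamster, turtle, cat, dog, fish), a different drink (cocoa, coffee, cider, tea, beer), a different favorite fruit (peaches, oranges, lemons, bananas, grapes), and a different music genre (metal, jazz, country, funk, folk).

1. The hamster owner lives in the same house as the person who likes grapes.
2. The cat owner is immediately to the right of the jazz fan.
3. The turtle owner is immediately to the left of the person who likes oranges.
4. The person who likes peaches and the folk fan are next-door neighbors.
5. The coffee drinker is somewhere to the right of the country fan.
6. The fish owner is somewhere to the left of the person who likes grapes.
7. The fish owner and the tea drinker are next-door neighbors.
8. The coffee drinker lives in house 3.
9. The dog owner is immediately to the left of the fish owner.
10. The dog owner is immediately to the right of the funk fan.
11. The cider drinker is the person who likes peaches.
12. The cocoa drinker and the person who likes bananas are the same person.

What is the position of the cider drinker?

From clue 8, the coffee drinker must be in house 3.
The only pet still possible for house 1 is turtle.
Clue 3 places the person who likes oranges in house 2.
That leaves lemons as the favorite fruit for house 3.
The dog owner is narrowed to house 2 or 3; consider each.
Placing it in house 3 leads to a contradiction, so it's in house 2.
Clue 9: the fish owner is in house 3.
Clue 10: the funk fan is in house 1.
So house 2 gets country for music genre.
So house 1 gets bananas for favorite fruit.
From clue 12, the cocoa drinker must be in house 1.
The cat owner is narrowed to house 4 or 5; consider each.
Placing it in house 5 leads to a contradiction, so it's in house 4.
From clue 2, the jazz fan must be in house 3.
So house 5 gets hamster for pet.
Clue 1: the person who likes grapes is in house 5.
House 4's favorite fruit must be peaches (nothing else left).
By clue 4, the folk fan is in house 5.
From clue 11, the cider drinker must be in house 4.
House 2 drink: only tea fits.
So house 5 gets beer for drink.
That leaves metal as the music genre for house 4.
So: house 1 = turtle/cocoa/bananas/funk, house 2 = dog/tea/oranges/country, house 3 = fish/coffee/lemons/jazz, house 4 = cat/cider/peaches/metal, house 5 = hamster/beer/grapes/folk.

4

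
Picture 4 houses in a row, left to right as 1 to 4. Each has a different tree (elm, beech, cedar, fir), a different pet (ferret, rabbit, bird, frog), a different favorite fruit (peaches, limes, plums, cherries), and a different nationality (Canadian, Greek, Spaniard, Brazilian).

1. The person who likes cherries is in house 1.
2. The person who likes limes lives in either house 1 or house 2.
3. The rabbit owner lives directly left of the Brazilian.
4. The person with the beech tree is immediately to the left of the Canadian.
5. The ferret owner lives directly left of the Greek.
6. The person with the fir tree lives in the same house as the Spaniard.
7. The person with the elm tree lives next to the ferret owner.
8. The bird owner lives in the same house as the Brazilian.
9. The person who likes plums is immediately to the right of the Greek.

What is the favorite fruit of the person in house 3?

plums

Clue 1: the person who likes cherries is in house 1.
House 1's nationality must be Spaniard (nothing else left).
By clue 6, the person with the fir tree is in house 1.
So house 4 gets cedar for tree.
The only favorite fruit still possible for house 2 is limes.
The person with the beech tree is narrowed to house 2 or 3; consider each.
Placing it in house 2 leads to a contradiction, so it's in house 3.
Clue 4 places the Canadian in house 4.
House 2 tree: only elm fits.
Clue 7: the ferret owner is in house 1.
That leaves rabbit as the pet for house 2.
House 3 pet: only bird fits.
So house 4 gets frog for pet.
By clue 3, the Brazilian is in house 3.
By clue 5, the Greek is in house 2.
By clue 9, the person who likes plums is in house 3.
House 4 favorite fruit: only peaches fits.
So: house 1 = fir/ferret/cherries/Spaniard, house 2 = elm/rabbit/limes/Greek, house 3 = beech/bird/plums/Brazilian, house 4 = cedar/frog/peaches/Canadian.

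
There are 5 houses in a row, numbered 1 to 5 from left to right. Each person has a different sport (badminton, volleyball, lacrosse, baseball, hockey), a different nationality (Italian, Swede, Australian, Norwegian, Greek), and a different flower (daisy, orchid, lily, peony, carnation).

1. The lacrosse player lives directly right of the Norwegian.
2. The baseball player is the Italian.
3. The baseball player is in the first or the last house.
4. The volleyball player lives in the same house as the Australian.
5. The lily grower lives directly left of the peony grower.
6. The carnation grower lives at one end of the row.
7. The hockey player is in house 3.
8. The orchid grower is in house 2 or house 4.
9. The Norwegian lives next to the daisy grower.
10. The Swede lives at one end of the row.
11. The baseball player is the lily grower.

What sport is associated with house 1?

The hockey player is in house 3 (clue 7).
The baseball player is in house 1 (clue 11).
Clue 11: the lily grower is in house 1.
The only flower still possible for house 5 is carnation.
The Italian is in house 1 (clue 2).
Clue 5: the peony grower is in house 2.
That leaves Swede as the nationality for house 5.
So house 3 gets daisy for flower.
The only flower still possible for house 4 is orchid.
From clue 9, the Norwegian must be in house 4.
So house 3 gets Greek for nationality.
By clue 1, the lacrosse player is in house 5.
By clue 4, the volleyball player is in house 2.
House 4 sport: only badminton fits.
So house 2 gets Australian for nationality.
So: house 1 = baseball/Italian/lily, house 2 = volleyball/Australian/peony, house 3 = hockey/Greek/daisy, house 4 = badminton/Norwegian/orchid, house 5 = lacrosse/Swede/carnation.

baseball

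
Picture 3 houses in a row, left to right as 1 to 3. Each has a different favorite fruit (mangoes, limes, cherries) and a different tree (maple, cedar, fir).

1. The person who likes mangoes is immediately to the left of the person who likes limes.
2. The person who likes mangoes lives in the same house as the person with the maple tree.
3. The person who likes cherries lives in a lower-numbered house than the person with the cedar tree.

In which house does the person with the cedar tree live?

3

House 3 favorite fruit: only limes fits.
Clue 1 places the person who likes mangoes in house 2.
Clue 2 places the person with the maple tree in house 2.
House 1 favorite fruit: only cherries fits.
House 1's tree must be fir (nothing else left).
House 3's tree must be cedar (nothing else left).
So: house 1 = cherries/fir, house 2 = mangoes/maple, house 3 = limes/cedar.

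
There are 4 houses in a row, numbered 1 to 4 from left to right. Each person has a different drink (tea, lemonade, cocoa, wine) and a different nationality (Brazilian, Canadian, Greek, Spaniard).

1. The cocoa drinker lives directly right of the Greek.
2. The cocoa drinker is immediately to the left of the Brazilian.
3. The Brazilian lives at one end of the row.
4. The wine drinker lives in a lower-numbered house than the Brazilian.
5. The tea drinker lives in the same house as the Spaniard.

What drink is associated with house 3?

The Brazilian is in house 4 (clue 3).
From clue 2, the cocoa drinker must be in house 3.
House 4 drink: only lemonade fits.
Clue 1 places the Greek in house 2.
So house 1 gets Spaniard for nationality.
The only nationality still possible for house 3 is Canadian.
The tea drinker is in house 1 (clue 5).
The only drink still possible for house 2 is wine.
So: house 1 = tea/Spaniard, house 2 = wine/Greek, house 3 = cocoa/Canadian, house 4 = lemonade/Brazilian.

cocoa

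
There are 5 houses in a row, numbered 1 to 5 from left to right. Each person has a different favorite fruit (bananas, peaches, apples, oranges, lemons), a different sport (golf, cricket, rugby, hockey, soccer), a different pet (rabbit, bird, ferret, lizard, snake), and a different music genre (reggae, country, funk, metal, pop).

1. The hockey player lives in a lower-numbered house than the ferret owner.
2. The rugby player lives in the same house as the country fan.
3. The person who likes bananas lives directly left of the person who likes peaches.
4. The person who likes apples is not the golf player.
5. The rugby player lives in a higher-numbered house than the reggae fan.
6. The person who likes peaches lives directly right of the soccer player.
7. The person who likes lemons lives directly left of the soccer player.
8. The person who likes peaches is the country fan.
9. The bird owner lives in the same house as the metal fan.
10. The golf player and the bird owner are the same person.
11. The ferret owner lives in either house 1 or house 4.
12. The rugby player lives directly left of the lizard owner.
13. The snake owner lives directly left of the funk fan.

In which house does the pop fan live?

5

Clue 11 places the ferret owner in house 4.
By clue 2, the rugby player is in house 4.
From clue 2, the country fan must be in house 4.
Clue 8: the person who likes peaches is in house 4.
Clue 12 places the lizard owner in house 5.
By clue 3, the person who likes bananas is in house 3.
Clue 6: the soccer player is in house 3.
From clue 7, the person who likes lemons must be in house 2.
That leaves cricket as the sport for house 5.
So house 5 gets pop for music genre.
The only pet still possible for house 3 is rabbit.
The person who likes apples is narrowed to house 1 or 5; consider each.
Placing it in house 1 leads to a contradiction, so it's in house 5.
The only favorite fruit still possible for house 1 is oranges.
The golf player is narrowed to house 1 or 2; consider each.
Placing it in house 2 leads to a contradiction, so it's in house 1.
Clue 10: the bird owner is in house 1.
House 2's sport must be hockey (nothing else left).
So house 2 gets snake for pet.
From clue 9, the metal fan must be in house 1.
Clue 13: the funk fan is in house 3.
The only music genre still possible for house 2 is reggae.
So: house 1 = oranges/golf/bird/metal, house 2 = lemons/hockey/snake/reggae, house 3 = bananas/soccer/rabbit/funk, house 4 = peaches/rugby/ferret/country, house 5 = apples/cricket/lizard/pop.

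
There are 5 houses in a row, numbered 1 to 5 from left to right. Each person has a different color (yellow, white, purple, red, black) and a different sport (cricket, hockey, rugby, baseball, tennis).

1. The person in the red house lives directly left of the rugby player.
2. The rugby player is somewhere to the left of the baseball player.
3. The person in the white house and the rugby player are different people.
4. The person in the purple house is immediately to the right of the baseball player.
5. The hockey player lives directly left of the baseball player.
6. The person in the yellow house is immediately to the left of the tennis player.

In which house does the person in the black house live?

2

The only sport still possible for house 1 is cricket.
That leaves tennis as the sport for house 5.
From clue 6, the person in the yellow house must be in house 4.
House 5 color: only purple fits.
The only sport still possible for house 4 is baseball.
Clue 5: the hockey player is in house 3.
House 2's sport must be rugby (nothing else left).
The person in the red house is in house 1 (clue 1).
House 2 color: only black fits.
The only color still possible for house 3 is white.
So: house 1 = red/cricket, house 2 = black/rugby, house 3 = white/hockey, house 4 = yellow/baseball, house 5 = purple/tennis.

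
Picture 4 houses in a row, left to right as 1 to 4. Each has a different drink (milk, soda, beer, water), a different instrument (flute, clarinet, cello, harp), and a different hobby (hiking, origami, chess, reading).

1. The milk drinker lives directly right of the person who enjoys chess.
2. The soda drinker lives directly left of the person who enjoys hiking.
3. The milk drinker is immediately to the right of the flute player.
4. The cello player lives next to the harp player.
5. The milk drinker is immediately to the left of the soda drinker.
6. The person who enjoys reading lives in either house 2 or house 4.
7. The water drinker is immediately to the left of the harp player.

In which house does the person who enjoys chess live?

Clue 5: the milk drinker is in house 2.
By clue 5, the soda drinker is in house 3.
House 1's drink must be water (nothing else left).
House 4 drink: only beer fits.
Clue 1: the person who enjoys chess is in house 1.
Clue 2 places the person who enjoys hiking in house 4.
Clue 3: the flute player is in house 1.
Clue 7: the harp player is in house 2.
So house 2 gets reading for hobby.
That leaves origami as the hobby for house 3.
The cello player is in house 3 (clue 4).
So house 4 gets clarinet for instrument.
So: house 1 = water/flute/chess, house 2 = milk/harp/reading, house 3 = soda/cello/origami, house 4 = beer/clarinet/hiking.

1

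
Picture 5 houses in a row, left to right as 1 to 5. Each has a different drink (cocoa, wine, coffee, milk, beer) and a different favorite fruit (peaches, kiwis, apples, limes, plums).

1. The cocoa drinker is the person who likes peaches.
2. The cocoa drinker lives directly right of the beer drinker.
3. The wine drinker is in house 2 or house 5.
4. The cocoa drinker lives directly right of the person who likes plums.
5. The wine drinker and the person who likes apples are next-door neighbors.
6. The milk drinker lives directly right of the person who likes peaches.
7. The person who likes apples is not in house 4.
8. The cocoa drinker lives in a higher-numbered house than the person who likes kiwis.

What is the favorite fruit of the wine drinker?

So house 5 gets limes for favorite fruit.
From clue 5, the wine drinker must be in house 2.
That leaves peaches as the favorite fruit for house 4.
Clue 1: the cocoa drinker is in house 4.
Clue 2: the beer drinker is in house 3.
From clue 4, the person who likes plums must be in house 3.
Clue 6: the milk drinker is in house 5.
So house 1 gets coffee for drink.
That leaves kiwis as the favorite fruit for house 2.
So house 1 gets apples for favorite fruit.
So: house 1 = coffee/apples, house 2 = wine/kiwis, house 3 = beer/plums, house 4 = cocoa/peaches, house 5 = milk/limes.

kiwis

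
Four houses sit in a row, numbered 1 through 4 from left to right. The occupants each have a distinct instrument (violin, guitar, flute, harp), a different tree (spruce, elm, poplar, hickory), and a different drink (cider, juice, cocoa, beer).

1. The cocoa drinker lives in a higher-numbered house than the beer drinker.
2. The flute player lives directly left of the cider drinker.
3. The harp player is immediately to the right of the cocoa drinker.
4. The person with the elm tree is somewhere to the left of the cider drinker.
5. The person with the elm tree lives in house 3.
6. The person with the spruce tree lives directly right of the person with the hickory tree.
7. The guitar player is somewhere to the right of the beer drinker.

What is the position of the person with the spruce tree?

2

Clue 5 places the person with the elm tree in house 3.
Clue 4: the cider drinker is in house 4.
From clue 6, the person with the spruce tree must be in house 2.
By clue 6, the person with the hickory tree is in house 1.
House 4 tree: only poplar fits.
Clue 2: the flute player is in house 3.
That leaves violin as the instrument for house 1.
House 2's instrument must be guitar (nothing else left).
The only instrument still possible for house 4 is harp.
By clue 3, the cocoa drinker is in house 3.
From clue 7, the beer drinker must be in house 1.
House 2's drink must be juice (nothing else left).
So: house 1 = violin/hickory/beer, house 2 = guitar/spruce/juice, house 3 = flute/elm/cocoa, house 4 = harp/poplar/cider.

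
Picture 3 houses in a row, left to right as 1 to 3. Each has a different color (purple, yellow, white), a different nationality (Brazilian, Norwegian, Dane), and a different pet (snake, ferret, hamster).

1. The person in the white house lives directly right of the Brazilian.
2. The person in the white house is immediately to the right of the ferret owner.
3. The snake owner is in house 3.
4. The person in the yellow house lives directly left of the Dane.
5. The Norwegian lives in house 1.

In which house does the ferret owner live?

The snake owner is in house 3 (clue 3).
Clue 5: the Norwegian is in house 1.
House 3's nationality must be Dane (nothing else left).
By clue 1, the person in the white house is in house 3.
The ferret owner is in house 2 (clue 2).
By clue 4, the person in the yellow house is in house 2.
That leaves purple as the color for house 1.
So house 2 gets Brazilian for nationality.
House 1 pet: only hamster fits.
So: house 1 = purple/Norwegian/hamster, house 2 = yellow/Brazilian/ferret, house 3 = white/Dane/snake.

2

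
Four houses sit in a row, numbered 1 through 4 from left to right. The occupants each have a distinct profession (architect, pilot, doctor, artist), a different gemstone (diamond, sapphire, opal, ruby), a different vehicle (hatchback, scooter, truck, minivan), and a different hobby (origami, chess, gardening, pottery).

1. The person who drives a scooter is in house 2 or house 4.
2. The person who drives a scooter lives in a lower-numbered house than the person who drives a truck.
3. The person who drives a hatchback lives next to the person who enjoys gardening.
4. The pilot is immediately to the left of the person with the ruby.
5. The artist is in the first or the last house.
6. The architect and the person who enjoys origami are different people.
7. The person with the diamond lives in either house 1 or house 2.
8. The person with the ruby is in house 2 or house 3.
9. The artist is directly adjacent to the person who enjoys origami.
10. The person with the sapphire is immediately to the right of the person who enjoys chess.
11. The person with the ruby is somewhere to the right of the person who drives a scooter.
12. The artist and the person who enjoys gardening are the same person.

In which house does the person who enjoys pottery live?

2

Clue 2: the person who drives a scooter is in house 2.
From clue 11, the person with the ruby must be in house 3.
Clue 3 places the person who drives a hatchback in house 3.
The person who enjoys gardening is in house 4 (clue 3).
Clue 4: the pilot is in house 2.
By clue 12, the artist is in house 4.
The only vehicle still possible for house 1 is minivan.
That leaves truck as the vehicle for house 4.
Clue 9: the person who enjoys origami is in house 3.
House 1 hobby: only chess fits.
House 2's hobby must be pottery (nothing else left).
From clue 6, the architect must be in house 1.
By clue 10, the person with the sapphire is in house 2.
The only profession still possible for house 3 is doctor.
House 4's gemstone must be opal (nothing else left).
House 1's gemstone must be diamond (nothing else left).
So: house 1 = architect/diamond/minivan/chess, house 2 = pilot/sapphire/scooter/pottery, house 3 = doctor/ruby/hatchback/origami, house 4 = artist/opal/truck/gardening.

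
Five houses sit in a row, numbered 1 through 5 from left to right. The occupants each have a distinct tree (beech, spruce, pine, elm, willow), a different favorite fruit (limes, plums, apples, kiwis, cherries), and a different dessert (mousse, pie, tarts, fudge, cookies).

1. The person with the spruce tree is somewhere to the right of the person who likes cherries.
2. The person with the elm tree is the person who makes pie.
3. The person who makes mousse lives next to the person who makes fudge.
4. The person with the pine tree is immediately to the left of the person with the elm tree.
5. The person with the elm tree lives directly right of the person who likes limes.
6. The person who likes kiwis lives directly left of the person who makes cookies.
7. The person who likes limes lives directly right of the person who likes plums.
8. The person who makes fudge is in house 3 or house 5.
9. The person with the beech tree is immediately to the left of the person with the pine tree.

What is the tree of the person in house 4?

House 5's favorite fruit must be apples (nothing else left).
House 1 dessert: only tarts fits.
The person who makes fudge is narrowed to house 3 or 5; consider each.
Placing it in house 5 leads to a contradiction, so it's in house 3.
The only tree still possible for house 1 is willow.
The person with the beech tree is narrowed to house 2 or 3; consider each.
Placing it in house 3 leads to a contradiction, so it's in house 2.
Clue 9: the person with the pine tree is in house 3.
From clue 4, the person with the elm tree must be in house 4.
By clue 5, the person who likes limes is in house 3.
By clue 7, the person who likes plums is in house 2.
The only tree still possible for house 5 is spruce.
Clue 2 places the person who makes pie in house 4.
That leaves cookies as the dessert for house 5.
From clue 6, the person who likes kiwis must be in house 4.
House 1's favorite fruit must be cherries (nothing else left).
That leaves mousse as the dessert for house 2.
So: house 1 = willow/cherries/tarts, house 2 = beech/plums/mousse, house 3 = pine/limes/fudge, house 4 = elm/kiwis/pie, house 5 = spruce/apples/cookies.

elm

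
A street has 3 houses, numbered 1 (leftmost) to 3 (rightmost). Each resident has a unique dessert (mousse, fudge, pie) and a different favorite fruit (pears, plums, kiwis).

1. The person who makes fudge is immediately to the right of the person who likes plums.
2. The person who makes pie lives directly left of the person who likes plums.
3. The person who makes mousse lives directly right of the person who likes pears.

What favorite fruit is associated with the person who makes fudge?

kiwis

The person who makes pie is in house 1 (clue 2).
Clue 2: the person who likes plums is in house 2.
That leaves kiwis as the favorite fruit for house 3.
The person who makes fudge is in house 3 (clue 1).
From clue 3, the person who makes mousse must be in house 2.
The only favorite fruit still possible for house 1 is pears.
So: house 1 = pie/pears, house 2 = mousse/plums, house 3 = fudge/kiwis.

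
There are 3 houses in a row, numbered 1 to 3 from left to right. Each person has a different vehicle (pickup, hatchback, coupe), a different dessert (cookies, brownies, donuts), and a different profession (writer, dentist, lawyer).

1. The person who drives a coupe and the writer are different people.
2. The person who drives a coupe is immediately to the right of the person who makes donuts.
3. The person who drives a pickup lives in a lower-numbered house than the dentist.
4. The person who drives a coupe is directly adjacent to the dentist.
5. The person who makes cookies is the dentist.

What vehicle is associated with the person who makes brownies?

The person who drives a coupe is narrowed to house 2 or 3; consider each.
Placing it in house 3 leads to a contradiction, so it's in house 2.
Clue 2: the person who makes donuts is in house 1.
The dentist is in house 3 (clue 4).
Clue 5: the person who makes cookies is in house 3.
House 3's vehicle must be hatchback (nothing else left).
So house 2 gets brownies for dessert.
The only profession still possible for house 2 is lawyer.
House 1 vehicle: only pickup fits.
House 1's profession must be writer (nothing else left).
So: house 1 = pickup/donuts/writer, house 2 = coupe/brownies/lawyer, house 3 = hatchback/cookies/dentist.

coupe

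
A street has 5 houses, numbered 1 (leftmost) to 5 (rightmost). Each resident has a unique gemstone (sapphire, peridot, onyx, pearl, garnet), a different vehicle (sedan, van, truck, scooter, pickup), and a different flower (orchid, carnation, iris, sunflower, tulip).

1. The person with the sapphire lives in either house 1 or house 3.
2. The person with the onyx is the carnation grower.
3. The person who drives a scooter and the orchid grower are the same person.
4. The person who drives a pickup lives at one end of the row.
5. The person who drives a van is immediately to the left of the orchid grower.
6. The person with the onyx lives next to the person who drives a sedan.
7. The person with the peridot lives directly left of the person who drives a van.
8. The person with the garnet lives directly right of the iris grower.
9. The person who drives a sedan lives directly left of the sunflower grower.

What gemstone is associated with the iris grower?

The person with the sapphire is narrowed to house 1 or 3; consider each.
Placing it in house 3 leads to a contradiction, so it's in house 1.
The person with the peridot is narrowed to house 2 or 3; consider each.
Placing it in house 2 leads to a contradiction, so it's in house 3.
By clue 7, the person who drives a van is in house 4.
The only vehicle still possible for house 1 is pickup.
The only vehicle still possible for house 5 is scooter.
Clue 3: the orchid grower is in house 5.
The person who drives a sedan is in house 3 (clue 6).
Clue 9 places the sunflower grower in house 4.
House 2 vehicle: only truck fits.
Clue 2: the person with the onyx is in house 2.
The only gemstone still possible for house 4 is garnet.
That leaves pearl as the gemstone for house 5.
The only flower still possible for house 2 is carnation.
By clue 8, the iris grower is in house 3.
House 1's flower must be tulip (nothing else left).
So: house 1 = sapphire/pickup/tulip, house 2 = onyx/truck/carnation, house 3 = peridot/sedan/iris, house 4 = garnet/van/sunflower, house 5 = pearl/scooter/orchid.

peridot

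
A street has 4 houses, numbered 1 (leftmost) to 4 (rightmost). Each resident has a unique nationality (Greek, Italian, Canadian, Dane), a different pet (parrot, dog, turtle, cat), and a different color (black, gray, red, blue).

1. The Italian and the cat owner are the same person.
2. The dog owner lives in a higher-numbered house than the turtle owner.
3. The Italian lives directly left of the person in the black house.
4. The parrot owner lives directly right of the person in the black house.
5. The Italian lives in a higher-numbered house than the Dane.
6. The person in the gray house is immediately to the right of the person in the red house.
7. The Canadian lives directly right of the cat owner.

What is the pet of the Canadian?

dog

From clue 3, the Italian must be in house 2.
From clue 3, the person in the black house must be in house 3.
From clue 4, the parrot owner must be in house 4.
Clue 5: the Dane is in house 1.
House 1's pet must be turtle (nothing else left).
From clue 1, the cat owner must be in house 2.
From clue 6, the person in the gray house must be in house 2.
From clue 6, the person in the red house must be in house 1.
By clue 7, the Canadian is in house 3.
The only nationality still possible for house 4 is Greek.
That leaves dog as the pet for house 3.
So house 4 gets blue for color.
So: house 1 = Dane/turtle/red, house 2 = Italian/cat/gray, house 3 = Canadian/dog/black, house 4 = Greek/parrot/blue.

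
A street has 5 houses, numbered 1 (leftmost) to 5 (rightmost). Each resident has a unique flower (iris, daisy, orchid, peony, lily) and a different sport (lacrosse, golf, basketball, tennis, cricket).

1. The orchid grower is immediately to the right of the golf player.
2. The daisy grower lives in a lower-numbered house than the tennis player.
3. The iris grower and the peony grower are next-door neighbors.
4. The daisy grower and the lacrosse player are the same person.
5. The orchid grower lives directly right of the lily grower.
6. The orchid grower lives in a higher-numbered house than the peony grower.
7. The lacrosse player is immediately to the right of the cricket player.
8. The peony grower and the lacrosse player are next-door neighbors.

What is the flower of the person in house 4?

lily

The daisy grower is narrowed to house 2 or 3 or 4; consider each.
Placing it in house 2 and house 4 leads to a contradiction, so it's in house 3.
The lacrosse player is in house 3 (clue 4).
By clue 7, the cricket player is in house 2.
Clue 6 places the orchid grower in house 5.
That leaves peony as the flower for house 2.
That leaves lily as the flower for house 4.
Clue 1 places the golf player in house 4.
That leaves iris as the flower for house 1.
House 1's sport must be basketball (nothing else left).
That leaves tennis as the sport for house 5.
So: house 1 = iris/basketball, house 2 = peony/cricket, house 3 = daisy/lacrosse, house 4 = lily/golf, house 5 = orchid/tennis.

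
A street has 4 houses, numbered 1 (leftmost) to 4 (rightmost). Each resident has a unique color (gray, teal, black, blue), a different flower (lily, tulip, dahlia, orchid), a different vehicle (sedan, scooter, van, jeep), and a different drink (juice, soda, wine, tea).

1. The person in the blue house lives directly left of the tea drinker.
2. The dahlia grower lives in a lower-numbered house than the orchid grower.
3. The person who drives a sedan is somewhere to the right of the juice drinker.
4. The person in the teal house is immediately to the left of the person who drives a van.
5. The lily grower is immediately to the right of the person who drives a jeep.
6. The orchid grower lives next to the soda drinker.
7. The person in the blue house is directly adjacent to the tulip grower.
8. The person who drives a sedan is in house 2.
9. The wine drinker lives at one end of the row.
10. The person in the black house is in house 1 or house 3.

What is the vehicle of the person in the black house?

The person who drives a sedan is in house 2 (clue 8).
That leaves gray as the color for house 4.
From clue 3, the juice drinker must be in house 1.
That leaves wine as the drink for house 4.
The person in the black house is narrowed to house 1 or 3; consider each.
Placing it in house 3 leads to a contradiction, so it's in house 1.
House 2's color must be blue (nothing else left).
House 3's color must be teal (nothing else left).
From clue 1, the tea drinker must be in house 3.
The person who drives a van is in house 4 (clue 4).
The only drink still possible for house 2 is soda.
Clue 6 places the orchid grower in house 3.
That leaves lily as the flower for house 4.
By clue 5, the person who drives a jeep is in house 3.
So house 1 gets tulip for flower.
So house 2 gets dahlia for flower.
The only vehicle still possible for house 1 is scooter.
So: house 1 = black/tulip/scooter/juice, house 2 = blue/dahlia/sedan/soda, house 3 = teal/orchid/jeep/tea, house 4 = gray/lily/van/wine.

scooter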